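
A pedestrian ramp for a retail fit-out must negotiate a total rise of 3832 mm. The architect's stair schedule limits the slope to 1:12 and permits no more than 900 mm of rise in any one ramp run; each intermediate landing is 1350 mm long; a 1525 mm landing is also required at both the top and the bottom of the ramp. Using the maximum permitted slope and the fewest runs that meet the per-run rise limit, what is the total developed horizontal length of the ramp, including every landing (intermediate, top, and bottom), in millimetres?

⌈3832/900⌉ = 5 ramp runs. That means 4 intermediate landings.
Horizontal run for 3832 mm of rise at 1:12 is 3832 × 12 = 45984 mm.
4 intermediate landings contribute 4 × 1350 = 5400 mm.
Top and bottom landings: 2 × 1525 = 3050 mm.
Total = 45984 + 5400 + 3050 = 54434 mm.

54434 mm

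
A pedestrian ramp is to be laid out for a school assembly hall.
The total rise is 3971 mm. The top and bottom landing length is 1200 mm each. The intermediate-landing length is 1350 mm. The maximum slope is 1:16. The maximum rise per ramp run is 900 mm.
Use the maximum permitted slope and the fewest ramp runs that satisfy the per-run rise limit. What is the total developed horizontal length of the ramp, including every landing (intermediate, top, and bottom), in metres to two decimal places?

71.34 m

3971 / 900 = 4.412 → round up to 5 ramp runs. That means 4 intermediate landings.
Horizontal run for 3971 mm of rise at 1:16 is 3971 × 16 = 63536 mm.
4 intermediate landings contribute 4 × 1350 = 5400 mm.
Top and bottom landings: 2 × 1200 = 2400 mm.
Total = 63536 + 5400 + 2400 = 71336 mm.
= 71.34 m.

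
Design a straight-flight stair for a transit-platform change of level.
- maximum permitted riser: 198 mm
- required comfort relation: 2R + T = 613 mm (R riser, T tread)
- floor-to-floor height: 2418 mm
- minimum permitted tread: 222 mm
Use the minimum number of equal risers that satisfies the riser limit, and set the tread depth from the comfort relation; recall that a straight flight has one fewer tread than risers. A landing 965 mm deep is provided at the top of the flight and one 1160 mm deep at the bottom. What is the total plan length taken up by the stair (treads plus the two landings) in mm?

2418 / 198 = 12.212 → round up to 13 risers.
R = 2418 ÷ 13 = 186 mm.
T = 613 − 2·186 = 241 mm, which satisfies the 222 mm minimum.
Treads = 13 − 1 = 12; going = 12 × 241 = 2892 mm.
Add landings: 2892 + 965 + 1160 = 5017 mm.

5017 mm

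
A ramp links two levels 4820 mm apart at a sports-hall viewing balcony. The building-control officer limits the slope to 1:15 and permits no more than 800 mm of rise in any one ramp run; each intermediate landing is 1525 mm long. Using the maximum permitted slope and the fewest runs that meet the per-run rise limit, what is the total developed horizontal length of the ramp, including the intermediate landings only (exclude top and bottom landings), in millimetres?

At most 800 each: 4820/800 = 6.03, giving 7 ramp runs. That means 6 intermediate landings.
Horizontal run for 4820 mm of rise at 1:15 is 4820 × 15 = 72300 mm.
Intermediate landings: 6 × 1525 = 9150 mm.
Developed length = 72300 + 9150 = 81450 mm.

81450 mm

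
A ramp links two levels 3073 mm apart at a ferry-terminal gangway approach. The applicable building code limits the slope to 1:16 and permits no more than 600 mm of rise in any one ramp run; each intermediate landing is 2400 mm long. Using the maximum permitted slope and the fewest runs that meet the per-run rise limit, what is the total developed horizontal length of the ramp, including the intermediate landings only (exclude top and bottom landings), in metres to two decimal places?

At most 600 each: 3073/600 = 5.12, giving 6 ramp runs. That means 5 intermediate landings.
Ramp run (horizontal) at 1:16: 3073 × 16 = 49168 mm.
5 intermediate landings contribute 5 × 2400 = 12000 mm.
Developed length = 49168 + 12000 = 61168 mm.
= 61.17 m.

61.17 m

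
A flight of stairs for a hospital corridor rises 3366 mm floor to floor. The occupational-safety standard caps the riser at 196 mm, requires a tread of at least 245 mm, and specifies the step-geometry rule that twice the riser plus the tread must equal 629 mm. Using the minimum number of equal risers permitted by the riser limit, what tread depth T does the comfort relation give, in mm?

255 mm

3366 / 196 = 17.17, so 18 risers are needed.
Each riser is 3366/18 = 187 mm (≤ 196 mm).
Tread T = 629 − 2 × 187 = 255 mm (≥ 245 mm).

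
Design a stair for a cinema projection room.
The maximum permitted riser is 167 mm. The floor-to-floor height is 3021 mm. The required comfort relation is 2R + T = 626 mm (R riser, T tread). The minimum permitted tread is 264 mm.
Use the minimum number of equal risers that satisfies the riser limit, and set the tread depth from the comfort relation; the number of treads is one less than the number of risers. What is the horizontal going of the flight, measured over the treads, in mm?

3021 / 167 = 18.09, so 19 risers are needed.
R = 3021 ÷ 19 = 159 mm.
Tread T = 626 − 2 × 159 = 308 mm (≥ 264 mm).
Treads = 19 − 1 = 18; going = 18 × 308 = 5544 mm.

5544 mm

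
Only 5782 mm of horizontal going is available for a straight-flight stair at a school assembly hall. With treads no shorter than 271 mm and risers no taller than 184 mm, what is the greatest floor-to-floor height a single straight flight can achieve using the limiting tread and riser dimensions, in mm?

4048 mm

Treads that fit: ⌊5782 / 271⌋ = 21.
Risers = treads + 1 = 22.
Maximum height = 22 × 184 = 4048 mm.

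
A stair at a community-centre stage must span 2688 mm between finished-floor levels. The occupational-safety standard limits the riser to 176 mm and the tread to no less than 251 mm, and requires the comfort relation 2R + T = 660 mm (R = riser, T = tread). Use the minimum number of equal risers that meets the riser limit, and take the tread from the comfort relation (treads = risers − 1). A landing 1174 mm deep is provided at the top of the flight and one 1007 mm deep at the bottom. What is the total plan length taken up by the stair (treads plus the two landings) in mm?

⌈2688/176⌉ = 16 risers.
R = 2688 ÷ 16 = 168 mm.
T = 660 − 2·168 = 324 mm, which satisfies the 251 mm minimum.
16 risers give 15 treads; going = 15 × 324 = 4860 mm.
Enclosure = 4860 + 1174 + 1007 = 7041 mm.

7041 mm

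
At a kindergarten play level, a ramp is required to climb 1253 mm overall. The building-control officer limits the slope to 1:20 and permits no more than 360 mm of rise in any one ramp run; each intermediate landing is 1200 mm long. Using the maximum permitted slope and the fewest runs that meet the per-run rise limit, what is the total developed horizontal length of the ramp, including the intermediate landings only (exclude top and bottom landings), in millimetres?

At most 360 each: 1253/360 = 3.48, giving 4 ramp runs. That means 3 intermediate landings.
Horizontal run for 1253 mm of rise at 1:20 is 1253 × 20 = 25060 mm.
3 intermediate landings contribute 3 × 1200 = 3600 mm.
Total developed length = 25060 + 3600 = 28660 mm.

28660 mm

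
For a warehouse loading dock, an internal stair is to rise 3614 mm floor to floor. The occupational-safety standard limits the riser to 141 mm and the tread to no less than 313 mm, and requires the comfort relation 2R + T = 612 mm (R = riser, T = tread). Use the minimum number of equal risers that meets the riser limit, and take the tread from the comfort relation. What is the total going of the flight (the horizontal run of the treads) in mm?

3614 / 141 = 25.63, so 26 risers are needed.
Riser R = 3614 / 26 = 139 mm, within the 141 mm limit.
From 2R + T = 612: T = 612 − 278 = 334 mm.
Treads = 26 − 1 = 25; going = 25 × 334 = 8350 mm.

8350 mm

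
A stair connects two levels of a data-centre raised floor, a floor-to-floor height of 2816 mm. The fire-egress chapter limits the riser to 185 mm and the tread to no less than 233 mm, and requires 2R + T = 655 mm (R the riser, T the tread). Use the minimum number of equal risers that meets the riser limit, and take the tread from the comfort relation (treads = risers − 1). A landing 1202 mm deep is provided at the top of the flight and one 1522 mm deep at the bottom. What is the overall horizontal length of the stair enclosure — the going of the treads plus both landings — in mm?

7269 mm

2816 / 185 = 15.22, so 16 risers are needed.
Riser R = 2816 / 16 = 176 mm, within the 185 mm limit.
T = 655 − 2·176 = 303 mm, which satisfies the 233 mm minimum.
Treads = 16 − 1 = 15; going = 15 × 303 = 4545 mm.
Enclosure = 4545 + 1202 + 1522 = 7269 mm.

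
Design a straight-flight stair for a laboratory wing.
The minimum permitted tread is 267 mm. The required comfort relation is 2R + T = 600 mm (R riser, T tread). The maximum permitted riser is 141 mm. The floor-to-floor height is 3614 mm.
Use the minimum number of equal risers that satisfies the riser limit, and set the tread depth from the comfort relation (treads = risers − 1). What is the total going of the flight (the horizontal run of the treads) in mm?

8050 mm

⌈3614/141⌉ = 26 risers.
R = 3614 ÷ 26 = 139 mm.
T = 600 − 2·139 = 322 mm, which satisfies the 267 mm minimum.
Going = (26 − 1) × 322 = 8050 mm.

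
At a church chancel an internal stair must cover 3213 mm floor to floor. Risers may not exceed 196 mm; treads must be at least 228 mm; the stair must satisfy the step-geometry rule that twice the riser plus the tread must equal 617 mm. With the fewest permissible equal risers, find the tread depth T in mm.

239 mm

3213 / 196 = 16.393 → round up to 17 risers.
R = 3213 ÷ 17 = 189 mm.
From 2R + T = 617: T = 617 − 378 = 239 mm.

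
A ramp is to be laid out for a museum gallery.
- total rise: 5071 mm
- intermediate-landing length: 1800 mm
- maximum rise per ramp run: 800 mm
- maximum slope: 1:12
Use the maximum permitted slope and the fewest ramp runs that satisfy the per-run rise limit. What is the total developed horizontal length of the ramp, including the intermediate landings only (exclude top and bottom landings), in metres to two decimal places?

71.65 m

5071 / 800 = 6.34, so 7 ramp runs are needed. That means 6 intermediate landings.
Ramp run (horizontal) at 1:12: 5071 × 12 = 60852 mm.
6 intermediate landings contribute 6 × 1800 = 10800 mm.
Developed length = 60852 + 10800 = 71652 mm.
= 71.65 m.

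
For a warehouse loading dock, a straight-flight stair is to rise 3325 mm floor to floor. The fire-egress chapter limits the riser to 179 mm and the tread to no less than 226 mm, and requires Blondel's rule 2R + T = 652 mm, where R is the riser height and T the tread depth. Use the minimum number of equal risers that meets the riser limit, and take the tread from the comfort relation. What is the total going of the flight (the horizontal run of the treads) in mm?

5436 mm

At most 179 each: 3325/179 = 18.58, giving 19 risers.
R = 3325 ÷ 19 = 175 mm.
From 2R + T = 652: T = 652 − 350 = 302 mm.
19 risers give 18 treads; going = 18 × 302 = 5436 mm.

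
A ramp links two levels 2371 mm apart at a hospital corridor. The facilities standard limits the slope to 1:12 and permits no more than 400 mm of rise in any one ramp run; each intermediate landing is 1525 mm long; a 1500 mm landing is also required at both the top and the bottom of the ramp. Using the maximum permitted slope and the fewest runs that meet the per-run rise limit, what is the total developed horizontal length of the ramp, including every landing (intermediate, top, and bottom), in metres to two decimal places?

39.08 m

⌈2371/400⌉ = 6 ramp runs. That means 5 intermediate landings.
Horizontal run for 2371 mm of rise at 1:12 is 2371 × 12 = 28452 mm.
5 intermediate landings contribute 5 × 1525 = 7625 mm.
Top and bottom landings: 2 × 1500 = 3000 mm.
Total = 28452 + 7625 + 3000 = 39077 mm.
= 39.08 m.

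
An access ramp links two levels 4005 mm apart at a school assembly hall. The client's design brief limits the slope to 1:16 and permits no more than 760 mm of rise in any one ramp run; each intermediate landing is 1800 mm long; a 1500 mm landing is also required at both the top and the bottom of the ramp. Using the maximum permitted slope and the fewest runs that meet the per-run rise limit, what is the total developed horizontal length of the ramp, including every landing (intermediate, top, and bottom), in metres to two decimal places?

76.08 m

4005 / 760 = 5.27, so 6 ramp runs are needed. That means 5 intermediate landings.
Horizontal run for 4005 mm of rise at 1:16 is 4005 × 16 = 64080 mm.
Intermediate landings: 5 × 1800 = 9000 mm.
Top and bottom landings: 2 × 1500 = 3000 mm.
Total = 64080 + 9000 + 3000 = 76080 mm.
= 76.08 m.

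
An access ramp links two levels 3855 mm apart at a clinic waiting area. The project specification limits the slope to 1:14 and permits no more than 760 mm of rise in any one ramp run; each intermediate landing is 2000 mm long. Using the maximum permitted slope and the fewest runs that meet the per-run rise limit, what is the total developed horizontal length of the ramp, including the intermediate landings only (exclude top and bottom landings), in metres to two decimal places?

3855 / 760 = 5.072 → round up to 6 ramp runs. That means 5 intermediate landings.
Horizontal run for 3855 mm of rise at 1:14 is 3855 × 14 = 53970 mm.
Intermediate landings: 5 × 2000 = 10000 mm.
Developed length = 53970 + 10000 = 63970 mm.
= 63.97 m.

63.97 m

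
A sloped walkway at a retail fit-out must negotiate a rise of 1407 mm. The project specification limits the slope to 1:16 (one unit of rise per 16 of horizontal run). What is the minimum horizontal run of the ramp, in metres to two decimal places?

22.51 m

Run = rise × 16 = 1407 × 16 = 22512 mm.
22512 mm = 22.51 m.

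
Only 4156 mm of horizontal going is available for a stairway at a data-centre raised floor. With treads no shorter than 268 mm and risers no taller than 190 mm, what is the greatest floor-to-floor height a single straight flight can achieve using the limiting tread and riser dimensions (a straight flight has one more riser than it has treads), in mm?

3040 mm

Treads that fit: ⌊4156 / 268⌋ = 15.
Risers = treads + 1 = 16.
Maximum height = 16 × 190 = 3040 mm.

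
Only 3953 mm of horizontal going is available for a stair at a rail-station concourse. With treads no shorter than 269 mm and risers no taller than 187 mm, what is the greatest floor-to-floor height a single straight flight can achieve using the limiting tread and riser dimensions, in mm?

3953 / 269 = 14.70, so 14 treads fit.
Risers = treads + 1 = 15.
Maximum height = 15 × 187 = 2805 mm.

2805 mm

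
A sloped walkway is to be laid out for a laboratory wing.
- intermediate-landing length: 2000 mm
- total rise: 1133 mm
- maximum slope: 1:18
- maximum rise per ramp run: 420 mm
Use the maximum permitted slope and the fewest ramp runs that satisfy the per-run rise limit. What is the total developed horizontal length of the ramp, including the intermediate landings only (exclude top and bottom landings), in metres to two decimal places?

At most 420 each: 1133/420 = 2.70, giving 3 ramp runs. That means 2 intermediate landings.
Horizontal run for 1133 mm of rise at 1:18 is 1133 × 18 = 20394 mm.
Intermediate landings: 2 × 2000 = 4000 mm.
Developed length = 20394 + 4000 = 24394 mm.
= 24.39 m.

24.39 m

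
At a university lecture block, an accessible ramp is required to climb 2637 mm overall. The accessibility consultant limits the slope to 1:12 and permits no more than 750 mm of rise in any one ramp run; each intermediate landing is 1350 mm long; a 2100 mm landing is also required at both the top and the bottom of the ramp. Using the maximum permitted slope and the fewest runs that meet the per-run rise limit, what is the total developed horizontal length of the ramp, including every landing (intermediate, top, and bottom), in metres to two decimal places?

2637 / 750 = 3.52, so 4 ramp runs are needed. That means 3 intermediate landings.
Horizontal run for 2637 mm of rise at 1:12 is 2637 × 12 = 31644 mm.
Intermediate landings: 3 × 1350 = 4050 mm.
Top and bottom landings: 2 × 2100 = 4200 mm.
Total = 31644 + 4050 + 4200 = 39894 mm.
= 39.89 m.

39.89 m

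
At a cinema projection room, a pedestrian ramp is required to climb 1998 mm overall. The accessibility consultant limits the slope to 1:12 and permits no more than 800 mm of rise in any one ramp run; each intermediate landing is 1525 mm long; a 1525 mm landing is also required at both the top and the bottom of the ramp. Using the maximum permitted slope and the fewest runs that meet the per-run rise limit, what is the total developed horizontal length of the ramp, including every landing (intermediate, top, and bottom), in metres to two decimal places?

At most 800 each: 1998/800 = 2.50, giving 3 ramp runs. That means 2 intermediate landings.
Horizontal run for 1998 mm of rise at 1:12 is 1998 × 12 = 23976 mm.
2 intermediate landings contribute 2 × 1525 = 3050 mm.
Top and bottom landings: 2 × 1525 = 3050 mm.
Total = 23976 + 3050 + 3050 = 30076 mm.
= 30.08 m.

30.08 m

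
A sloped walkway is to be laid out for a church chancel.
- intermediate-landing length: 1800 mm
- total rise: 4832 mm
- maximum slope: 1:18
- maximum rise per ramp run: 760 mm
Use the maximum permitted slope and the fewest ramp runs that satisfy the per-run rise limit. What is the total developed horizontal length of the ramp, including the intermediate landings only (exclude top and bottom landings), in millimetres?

97776 mm

4832 / 760 = 6.36, so 7 ramp runs are needed. That means 6 intermediate landings.
Ramp run (horizontal) at 1:18: 4832 × 18 = 86976 mm.
6 intermediate landings contribute 6 × 1800 = 10800 mm.
Developed length = 86976 + 10800 = 97776 mm.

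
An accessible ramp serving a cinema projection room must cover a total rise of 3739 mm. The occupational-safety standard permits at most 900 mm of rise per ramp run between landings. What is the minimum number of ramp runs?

⌈3739/900⌉ = 5 ramp runs.

5 runs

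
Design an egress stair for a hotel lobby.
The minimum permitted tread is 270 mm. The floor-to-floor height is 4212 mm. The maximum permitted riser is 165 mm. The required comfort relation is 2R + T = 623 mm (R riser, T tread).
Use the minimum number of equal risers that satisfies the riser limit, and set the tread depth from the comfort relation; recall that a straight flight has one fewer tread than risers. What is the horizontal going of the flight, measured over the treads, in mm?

4212 / 165 = 25.53, so 26 risers are needed.
Riser R = 4212 / 26 = 162 mm, within the 165 mm limit.
T = 623 − 2·162 = 299 mm, which satisfies the 270 mm minimum.
26 risers give 25 treads; going = 25 × 299 = 7475 mm.

7475 mm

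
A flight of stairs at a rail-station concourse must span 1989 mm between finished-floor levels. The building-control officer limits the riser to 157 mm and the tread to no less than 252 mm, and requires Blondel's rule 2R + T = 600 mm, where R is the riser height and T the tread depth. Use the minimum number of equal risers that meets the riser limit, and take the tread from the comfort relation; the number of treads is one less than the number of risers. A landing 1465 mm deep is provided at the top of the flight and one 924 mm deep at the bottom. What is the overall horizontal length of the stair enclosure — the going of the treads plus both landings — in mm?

At most 157 each: 1989/157 = 12.67, giving 13 risers.
R = 1989 ÷ 13 = 153 mm.
From 2R + T = 600: T = 600 − 306 = 294 mm.
Going = (13 − 1) × 294 = 3528 mm.
Enclosure = 3528 + 1465 + 924 = 5917 mm.

5917 mm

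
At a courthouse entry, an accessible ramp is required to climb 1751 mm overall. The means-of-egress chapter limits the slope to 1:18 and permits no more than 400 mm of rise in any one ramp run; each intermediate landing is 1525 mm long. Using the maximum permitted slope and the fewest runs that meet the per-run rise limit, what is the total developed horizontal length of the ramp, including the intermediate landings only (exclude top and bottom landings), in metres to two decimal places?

1751 / 400 = 4.38, so 5 ramp runs are needed. That means 4 intermediate landings.
Horizontal run for 1751 mm of rise at 1:18 is 1751 × 18 = 31518 mm.
4 intermediate landings contribute 4 × 1525 = 6100 mm.
Total developed length = 31518 + 6100 = 37618 mm.
= 37.62 m.

37.62 m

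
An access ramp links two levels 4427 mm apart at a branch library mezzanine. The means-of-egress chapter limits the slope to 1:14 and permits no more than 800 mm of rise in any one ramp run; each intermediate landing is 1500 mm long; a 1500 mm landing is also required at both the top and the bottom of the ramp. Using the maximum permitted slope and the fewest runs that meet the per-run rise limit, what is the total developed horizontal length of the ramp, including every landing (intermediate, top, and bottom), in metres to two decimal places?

⌈4427/800⌉ = 6 ramp runs. That means 5 intermediate landings.
Horizontal run for 4427 mm of rise at 1:14 is 4427 × 14 = 61978 mm.
5 intermediate landings contribute 5 × 1500 = 7500 mm.
Top and bottom landings: 2 × 1500 = 3000 mm.
Total = 61978 + 7500 + 3000 = 72478 mm.
= 72.48 m.

72.48 m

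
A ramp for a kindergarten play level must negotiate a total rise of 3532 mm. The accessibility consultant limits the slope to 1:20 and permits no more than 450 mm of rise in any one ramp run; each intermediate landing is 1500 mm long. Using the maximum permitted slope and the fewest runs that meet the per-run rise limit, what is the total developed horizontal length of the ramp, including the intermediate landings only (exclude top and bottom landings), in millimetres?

81140 mm

At most 450 each: 3532/450 = 7.85, giving 8 ramp runs. That means 7 intermediate landings.
Horizontal run for 3532 mm of rise at 1:20 is 3532 × 20 = 70640 mm.
Intermediate landings: 7 × 1500 = 10500 mm.
Developed length = 70640 + 10500 = 81140 mm.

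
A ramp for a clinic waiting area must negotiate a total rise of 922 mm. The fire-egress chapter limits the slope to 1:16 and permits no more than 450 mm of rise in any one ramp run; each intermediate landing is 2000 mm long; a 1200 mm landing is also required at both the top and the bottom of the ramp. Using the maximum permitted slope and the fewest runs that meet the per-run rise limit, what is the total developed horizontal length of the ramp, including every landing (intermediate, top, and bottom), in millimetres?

922 / 450 = 2.05, so 3 ramp runs are needed. That means 2 intermediate landings.
Horizontal run for 922 mm of rise at 1:16 is 922 × 16 = 14752 mm.
2 intermediate landings contribute 2 × 2000 = 4000 mm.
Top and bottom landings: 2 × 1200 = 2400 mm.
Total = 14752 + 4000 + 2400 = 21152 mm.

21152 mm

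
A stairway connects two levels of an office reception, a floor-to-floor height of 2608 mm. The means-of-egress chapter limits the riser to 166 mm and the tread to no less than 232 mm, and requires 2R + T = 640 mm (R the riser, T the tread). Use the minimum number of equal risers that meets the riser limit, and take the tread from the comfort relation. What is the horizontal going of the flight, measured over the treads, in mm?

⌈2608/166⌉ = 16 risers.
R = 2608 ÷ 16 = 163 mm.
Tread T = 640 − 2 × 163 = 314 mm (≥ 232 mm).
Treads = 16 − 1 = 15; going = 15 × 314 = 4710 mm.

4710 mm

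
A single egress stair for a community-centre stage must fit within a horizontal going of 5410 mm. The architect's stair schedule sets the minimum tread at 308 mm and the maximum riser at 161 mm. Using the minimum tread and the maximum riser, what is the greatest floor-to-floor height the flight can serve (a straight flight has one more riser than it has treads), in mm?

5410 / 308 = 17.56, so 17 treads fit.
Risers = treads + 1 = 18.
Maximum height = 18 × 161 = 2898 mm.

2898 mm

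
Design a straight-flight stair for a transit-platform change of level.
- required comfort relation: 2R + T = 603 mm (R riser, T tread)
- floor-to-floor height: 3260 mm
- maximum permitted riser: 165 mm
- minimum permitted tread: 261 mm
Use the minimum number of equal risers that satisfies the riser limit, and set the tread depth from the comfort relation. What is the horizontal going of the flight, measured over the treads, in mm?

⌈3260/165⌉ = 20 risers.
Riser R = 3260 / 20 = 163 mm, within the 165 mm limit.
T = 603 − 2·163 = 277 mm, which satisfies the 261 mm minimum.
20 risers give 19 treads; going = 19 × 277 = 5263 mm.

5263 mm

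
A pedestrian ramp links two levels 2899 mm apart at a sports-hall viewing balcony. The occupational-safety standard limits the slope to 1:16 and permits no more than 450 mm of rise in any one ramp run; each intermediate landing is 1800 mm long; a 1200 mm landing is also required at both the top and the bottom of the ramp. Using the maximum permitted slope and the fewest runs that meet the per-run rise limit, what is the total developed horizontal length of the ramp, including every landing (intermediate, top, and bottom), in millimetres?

59584 mm

2899 / 450 = 6.442 → round up to 7 ramp runs. That means 6 intermediate landings.
Horizontal run for 2899 mm of rise at 1:16 is 2899 × 16 = 46384 mm.
Intermediate landings: 6 × 1800 = 10800 mm.
Top and bottom landings: 2 × 1200 = 2400 mm.
Total = 46384 + 10800 + 2400 = 59584 mm.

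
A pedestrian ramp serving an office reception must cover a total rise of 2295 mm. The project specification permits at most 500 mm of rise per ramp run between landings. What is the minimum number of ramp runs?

⌈2295/500⌉ = 5 ramp runs.

5 runs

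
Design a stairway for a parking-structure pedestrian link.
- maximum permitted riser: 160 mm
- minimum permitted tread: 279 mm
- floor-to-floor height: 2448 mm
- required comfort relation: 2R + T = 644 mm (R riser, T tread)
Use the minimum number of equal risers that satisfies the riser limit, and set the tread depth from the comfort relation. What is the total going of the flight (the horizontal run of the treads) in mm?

At most 160 each: 2448/160 = 15.30, giving 16 risers.
Riser R = 2448 / 16 = 153 mm, within the 160 mm limit.
Tread T = 644 − 2 × 153 = 338 mm (≥ 279 mm).
Going = (16 − 1) × 338 = 5070 mm.

5070 mm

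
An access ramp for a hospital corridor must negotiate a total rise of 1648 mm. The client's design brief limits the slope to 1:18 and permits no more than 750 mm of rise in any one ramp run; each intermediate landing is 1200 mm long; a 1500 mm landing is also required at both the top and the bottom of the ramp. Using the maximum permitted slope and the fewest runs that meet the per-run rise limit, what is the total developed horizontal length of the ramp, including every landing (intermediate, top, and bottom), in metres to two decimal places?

⌈1648/750⌉ = 3 ramp runs. That means 2 intermediate landings.
Horizontal run for 1648 mm of rise at 1:18 is 1648 × 18 = 29664 mm.
2 intermediate landings contribute 2 × 1200 = 2400 mm.
Top and bottom landings: 2 × 1500 = 3000 mm.
Total = 29664 + 2400 + 3000 = 35064 mm.
= 35.06 m.

35.06 m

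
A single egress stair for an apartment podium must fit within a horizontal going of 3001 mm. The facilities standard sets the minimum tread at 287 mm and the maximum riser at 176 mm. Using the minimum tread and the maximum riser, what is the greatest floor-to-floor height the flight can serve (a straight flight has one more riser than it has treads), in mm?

1936 mm

Treads that fit: ⌊3001 / 287⌋ = 10.
Risers = treads + 1 = 11.
Maximum height = 11 × 176 = 1936 mm.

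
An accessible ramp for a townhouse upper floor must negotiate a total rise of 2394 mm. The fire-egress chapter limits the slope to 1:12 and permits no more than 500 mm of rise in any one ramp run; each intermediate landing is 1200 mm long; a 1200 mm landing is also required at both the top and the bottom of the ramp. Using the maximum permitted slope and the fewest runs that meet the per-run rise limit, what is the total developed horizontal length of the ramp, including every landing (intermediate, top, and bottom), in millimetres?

35928 mm

2394 / 500 = 4.788 → round up to 5 ramp runs. That means 4 intermediate landings.
Ramp run (horizontal) at 1:12: 2394 × 12 = 28728 mm.
Intermediate landings: 4 × 1200 = 4800 mm.
Top and bottom landings: 2 × 1200 = 2400 mm.
Total = 28728 + 4800 + 2400 = 35928 mm.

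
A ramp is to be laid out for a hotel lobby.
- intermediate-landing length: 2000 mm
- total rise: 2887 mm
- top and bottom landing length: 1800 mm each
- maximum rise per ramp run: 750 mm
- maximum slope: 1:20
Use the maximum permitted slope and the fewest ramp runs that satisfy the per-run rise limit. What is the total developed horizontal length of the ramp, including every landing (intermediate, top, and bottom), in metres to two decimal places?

2887 / 750 = 3.849 → round up to 4 ramp runs. That means 3 intermediate landings.
Ramp run (horizontal) at 1:20: 2887 × 20 = 57740 mm.
3 intermediate landings contribute 3 × 2000 = 6000 mm.
Top and bottom landings: 2 × 1800 = 3600 mm.
Total = 57740 + 6000 + 3600 = 67340 mm.
= 67.34 m.

67.34 m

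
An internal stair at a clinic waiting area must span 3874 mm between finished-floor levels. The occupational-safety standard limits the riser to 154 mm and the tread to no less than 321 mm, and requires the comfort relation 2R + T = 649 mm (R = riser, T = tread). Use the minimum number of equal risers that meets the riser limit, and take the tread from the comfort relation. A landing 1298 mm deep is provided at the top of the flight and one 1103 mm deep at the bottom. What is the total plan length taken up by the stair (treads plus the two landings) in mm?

3874 / 154 = 25.16, so 26 risers are needed.
Each riser is 3874/26 = 149 mm (≤ 154 mm).
Tread T = 649 − 2 × 149 = 351 mm (≥ 321 mm).
26 risers give 25 treads; going = 25 × 351 = 8775 mm.
Enclosure = 8775 + 1298 + 1103 = 11176 mm.

11176 mm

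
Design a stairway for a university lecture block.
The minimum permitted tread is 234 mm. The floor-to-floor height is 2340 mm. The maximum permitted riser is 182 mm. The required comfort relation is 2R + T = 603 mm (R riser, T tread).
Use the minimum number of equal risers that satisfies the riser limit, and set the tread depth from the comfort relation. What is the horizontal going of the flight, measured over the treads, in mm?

2340 / 182 = 12.86, so 13 risers are needed.
R = 2340 ÷ 13 = 180 mm.
From 2R + T = 603: T = 603 − 360 = 243 mm.
13 risers give 12 treads; going = 12 × 243 = 2916 mm.

2916 mm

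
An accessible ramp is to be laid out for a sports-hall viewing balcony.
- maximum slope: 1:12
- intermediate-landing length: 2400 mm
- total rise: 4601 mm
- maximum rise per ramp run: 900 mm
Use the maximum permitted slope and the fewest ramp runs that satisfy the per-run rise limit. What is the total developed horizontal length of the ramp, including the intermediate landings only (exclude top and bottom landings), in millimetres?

At most 900 each: 4601/900 = 5.11, giving 6 ramp runs. That means 5 intermediate landings.
Horizontal run for 4601 mm of rise at 1:12 is 4601 × 12 = 55212 mm.
5 intermediate landings contribute 5 × 2400 = 12000 mm.
Developed length = 55212 + 12000 = 67212 mm.

67212 mm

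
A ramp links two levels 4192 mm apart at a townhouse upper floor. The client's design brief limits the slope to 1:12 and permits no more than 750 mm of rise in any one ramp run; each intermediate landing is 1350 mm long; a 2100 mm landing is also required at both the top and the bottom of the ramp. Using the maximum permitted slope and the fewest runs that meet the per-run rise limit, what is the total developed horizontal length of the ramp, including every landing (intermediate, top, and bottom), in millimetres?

At most 750 each: 4192/750 = 5.59, giving 6 ramp runs. That means 5 intermediate landings.
Horizontal run for 4192 mm of rise at 1:12 is 4192 × 12 = 50304 mm.
Intermediate landings: 5 × 1350 = 6750 mm.
Top and bottom landings: 2 × 2100 = 4200 mm.
Total = 50304 + 6750 + 4200 = 61254 mm.

61254 mm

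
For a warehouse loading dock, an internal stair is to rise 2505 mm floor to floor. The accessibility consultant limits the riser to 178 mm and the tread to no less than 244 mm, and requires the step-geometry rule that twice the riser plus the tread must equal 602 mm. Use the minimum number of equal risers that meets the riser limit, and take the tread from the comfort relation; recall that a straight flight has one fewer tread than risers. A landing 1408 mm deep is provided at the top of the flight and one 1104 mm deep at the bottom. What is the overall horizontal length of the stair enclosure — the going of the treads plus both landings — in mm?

At most 178 each: 2505/178 = 14.07, giving 15 risers.
R = 2505 ÷ 15 = 167 mm.
T = 602 − 2·167 = 268 mm, which satisfies the 244 mm minimum.
15 risers give 14 treads; going = 14 × 268 = 3752 mm.
Add landings: 3752 + 1408 + 1104 = 6264 mm.

6264 mm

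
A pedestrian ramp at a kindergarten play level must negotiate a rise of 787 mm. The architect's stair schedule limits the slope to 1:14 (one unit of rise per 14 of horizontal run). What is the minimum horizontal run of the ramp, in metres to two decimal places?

11.02 m

At 1:14 the run is 14 × 787 = 11018 mm.
11018 mm = 11.02 m.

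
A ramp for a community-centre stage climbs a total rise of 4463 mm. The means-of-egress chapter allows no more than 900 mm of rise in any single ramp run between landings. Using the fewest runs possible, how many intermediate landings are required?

⌈4463/900⌉ = 5 ramp runs.
5 runs are separated by 4 intermediate landings.

4 intermediate landings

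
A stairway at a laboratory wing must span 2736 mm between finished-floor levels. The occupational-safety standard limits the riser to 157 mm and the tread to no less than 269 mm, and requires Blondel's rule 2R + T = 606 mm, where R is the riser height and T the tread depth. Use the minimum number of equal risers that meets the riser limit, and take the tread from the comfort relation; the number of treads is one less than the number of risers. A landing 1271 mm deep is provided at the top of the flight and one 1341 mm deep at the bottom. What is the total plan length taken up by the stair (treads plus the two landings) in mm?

2736 / 157 = 17.427 → round up to 18 risers.
Each riser is 2736/18 = 152 mm (≤ 157 mm).
Tread T = 606 − 2 × 152 = 302 mm (≥ 269 mm).
Going = (18 − 1) × 302 = 5134 mm.
Add landings: 5134 + 1271 + 1341 = 7746 mm.

7746 mm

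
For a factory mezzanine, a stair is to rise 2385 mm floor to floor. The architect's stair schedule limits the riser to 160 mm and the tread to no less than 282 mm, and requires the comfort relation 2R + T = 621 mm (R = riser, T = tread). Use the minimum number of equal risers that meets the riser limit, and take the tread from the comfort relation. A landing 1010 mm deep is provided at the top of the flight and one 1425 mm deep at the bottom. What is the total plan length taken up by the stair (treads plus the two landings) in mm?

⌈2385/160⌉ = 15 risers.
Riser R = 2385 / 15 = 159 mm, within the 160 mm limit.
From 2R + T = 621: T = 621 − 318 = 303 mm.
Treads = 15 − 1 = 14; going = 14 × 303 = 4242 mm.
Enclosure = 4242 + 1010 + 1425 = 6677 mm.

6677 mm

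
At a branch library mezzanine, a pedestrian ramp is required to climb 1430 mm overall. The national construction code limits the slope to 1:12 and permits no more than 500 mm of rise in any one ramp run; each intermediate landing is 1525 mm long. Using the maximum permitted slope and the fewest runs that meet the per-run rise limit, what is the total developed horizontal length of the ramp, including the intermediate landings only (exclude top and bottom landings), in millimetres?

20210 mm

At most 500 each: 1430/500 = 2.86, giving 3 ramp runs. That means 2 intermediate landings.
Horizontal run for 1430 mm of rise at 1:12 is 1430 × 12 = 17160 mm.
Intermediate landings: 2 × 1525 = 3050 mm.
Developed length = 17160 + 3050 = 20210 mm.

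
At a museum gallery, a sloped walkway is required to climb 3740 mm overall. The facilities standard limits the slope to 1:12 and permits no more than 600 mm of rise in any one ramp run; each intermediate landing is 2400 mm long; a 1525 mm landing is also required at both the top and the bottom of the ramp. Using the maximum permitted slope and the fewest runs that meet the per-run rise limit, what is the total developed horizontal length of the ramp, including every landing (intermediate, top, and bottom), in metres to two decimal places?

62.33 m

⌈3740/600⌉ = 7 ramp runs. That means 6 intermediate landings.
Ramp run (horizontal) at 1:12: 3740 × 12 = 44880 mm.
6 intermediate landings contribute 6 × 2400 = 14400 mm.
Top and bottom landings: 2 × 1525 = 3050 mm.
Total = 44880 + 14400 + 3050 = 62330 mm.
= 62.33 m.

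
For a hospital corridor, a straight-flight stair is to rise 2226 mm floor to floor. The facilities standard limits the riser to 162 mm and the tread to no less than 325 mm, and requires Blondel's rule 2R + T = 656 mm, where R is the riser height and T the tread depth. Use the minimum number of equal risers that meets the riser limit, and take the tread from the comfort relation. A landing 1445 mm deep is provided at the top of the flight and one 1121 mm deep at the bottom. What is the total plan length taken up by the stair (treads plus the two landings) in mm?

2226 / 162 = 13.74, so 14 risers are needed.
Riser R = 2226 / 14 = 159 mm, within the 162 mm limit.
T = 656 − 2·159 = 338 mm, which satisfies the 325 mm minimum.
Treads = 14 − 1 = 13; going = 13 × 338 = 4394 mm.
Enclosure = 4394 + 1445 + 1121 = 6960 mm.

6960 mm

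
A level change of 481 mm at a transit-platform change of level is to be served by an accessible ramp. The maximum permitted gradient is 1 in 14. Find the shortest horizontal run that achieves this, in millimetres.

At 1:14 the run is 14 × 481 = 6734 mm.

6734 mm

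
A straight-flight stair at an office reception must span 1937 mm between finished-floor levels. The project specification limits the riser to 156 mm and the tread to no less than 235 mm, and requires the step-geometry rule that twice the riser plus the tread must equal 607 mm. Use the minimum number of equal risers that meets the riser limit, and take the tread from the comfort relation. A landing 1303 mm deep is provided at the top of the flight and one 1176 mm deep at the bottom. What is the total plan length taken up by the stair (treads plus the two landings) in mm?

⌈1937/156⌉ = 13 risers.
Riser R = 1937 / 13 = 149 mm, within the 156 mm limit.
T = 607 − 2·149 = 309 mm, which satisfies the 235 mm minimum.
Treads = 13 − 1 = 12; going = 12 × 309 = 3708 mm.
Enclosure = 3708 + 1303 + 1176 = 6187 mm.

6187 mm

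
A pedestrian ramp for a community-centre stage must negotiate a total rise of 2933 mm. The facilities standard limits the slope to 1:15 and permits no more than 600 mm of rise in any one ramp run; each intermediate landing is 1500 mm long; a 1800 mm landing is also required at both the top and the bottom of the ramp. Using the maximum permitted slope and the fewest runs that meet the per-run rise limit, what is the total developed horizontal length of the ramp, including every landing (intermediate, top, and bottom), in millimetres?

At most 600 each: 2933/600 = 4.89, giving 5 ramp runs. That means 4 intermediate landings.
Ramp run (horizontal) at 1:15: 2933 × 15 = 43995 mm.
4 intermediate landings contribute 4 × 1500 = 6000 mm.
Top and bottom landings: 2 × 1800 = 3600 mm.
Total = 43995 + 6000 + 3600 = 53595 mm.

53595 mm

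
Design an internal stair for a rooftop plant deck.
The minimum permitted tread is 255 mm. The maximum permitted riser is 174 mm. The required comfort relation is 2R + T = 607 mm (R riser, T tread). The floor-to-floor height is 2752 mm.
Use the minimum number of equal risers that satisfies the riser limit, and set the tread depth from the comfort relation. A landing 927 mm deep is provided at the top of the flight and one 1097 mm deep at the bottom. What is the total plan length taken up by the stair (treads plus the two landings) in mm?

At most 174 each: 2752/174 = 15.82, giving 16 risers.
R = 2752 ÷ 16 = 172 mm.
Tread T = 607 − 2 × 172 = 263 mm (≥ 255 mm).
Going = (16 − 1) × 263 = 3945 mm.
Add landings: 3945 + 927 + 1097 = 5969 mm.

5969 mm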